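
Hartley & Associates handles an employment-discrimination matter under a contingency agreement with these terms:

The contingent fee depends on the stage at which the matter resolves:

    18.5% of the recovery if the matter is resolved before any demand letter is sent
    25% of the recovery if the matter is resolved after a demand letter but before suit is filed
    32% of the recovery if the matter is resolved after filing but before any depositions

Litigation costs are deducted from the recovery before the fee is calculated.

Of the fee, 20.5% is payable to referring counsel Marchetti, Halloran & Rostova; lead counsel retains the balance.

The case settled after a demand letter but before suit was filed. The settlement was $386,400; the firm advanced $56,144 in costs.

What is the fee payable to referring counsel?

Fee base (net of costs): $386,400 − $56,144 = $330,256
The matter settled after a demand letter but before suit was filed, so the 25% rate applies.
$330,256 × 25% = $82,564.00
Referral share: 20.5% of $82,564.00 = $16,925.62; lead counsel retains $82,564.00 − $16,925.62 = $65,638.38.

$16,925.62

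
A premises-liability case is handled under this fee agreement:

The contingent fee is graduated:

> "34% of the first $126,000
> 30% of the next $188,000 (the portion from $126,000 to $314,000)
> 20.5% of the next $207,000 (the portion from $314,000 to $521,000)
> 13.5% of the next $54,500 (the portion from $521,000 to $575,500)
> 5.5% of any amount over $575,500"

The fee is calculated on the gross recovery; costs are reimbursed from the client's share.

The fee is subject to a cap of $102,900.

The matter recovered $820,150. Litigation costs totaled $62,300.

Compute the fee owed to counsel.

$102,900.00

Fee base is the gross recovery, $820,150; costs are reimbursed separately.
First $126,000 at 34% = $42,840.00
Next $188,000 at 30% = $56,400.00
Next $207,000 at 20.5% = $42,435.00
Next $54,500 at 13.5% = $7,357.50
Remaining $244,650 at 5.5% = $13,455.75
Fee: $42,840.00 + $56,400.00 + $42,435.00 + $7,357.50 + $13,455.75 = $162,488.25
$162,488.25 exceeds the $102,900 cap, so the fee is capped at $102,900.00.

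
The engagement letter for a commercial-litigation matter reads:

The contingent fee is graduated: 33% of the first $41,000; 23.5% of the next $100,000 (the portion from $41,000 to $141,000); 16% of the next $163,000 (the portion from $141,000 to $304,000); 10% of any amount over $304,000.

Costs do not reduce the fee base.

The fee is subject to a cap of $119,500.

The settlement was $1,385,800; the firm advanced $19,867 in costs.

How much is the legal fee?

$119,500.00

Fee base is the gross recovery, $1,385,800; costs are reimbursed separately.
First $41,000 at 33% = $13,530.00
Next $100,000 at 23.5% = $23,500.00
Next $163,000 at 16% = $26,080.00
Remaining $1,081,800 at 10% = $108,180.00
Fee: $13,530.00 + $23,500.00 + $26,080.00 + $108,180.00 = $171,290.00
$171,290.00 exceeds the $119,500 cap, so the fee is capped at $119,500.00.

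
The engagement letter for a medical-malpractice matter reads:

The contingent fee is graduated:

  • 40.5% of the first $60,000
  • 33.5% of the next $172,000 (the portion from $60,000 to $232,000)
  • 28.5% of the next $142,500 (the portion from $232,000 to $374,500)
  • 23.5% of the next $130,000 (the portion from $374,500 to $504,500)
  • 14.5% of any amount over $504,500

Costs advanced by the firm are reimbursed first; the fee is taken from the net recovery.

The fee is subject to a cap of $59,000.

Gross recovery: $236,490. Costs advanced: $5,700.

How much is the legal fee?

Fee base (net of costs): $236,490 − $5,700 = $230,790
First $60,000 at 40.5% = $24,300.00
Remaining $170,790 at 33.5% = $57,214.65
Fee: $24,300.00 + $57,214.65 = $81,514.65
$81,514.65 exceeds the $59,000 cap, so the fee is capped at $59,000.00.

$59,000.00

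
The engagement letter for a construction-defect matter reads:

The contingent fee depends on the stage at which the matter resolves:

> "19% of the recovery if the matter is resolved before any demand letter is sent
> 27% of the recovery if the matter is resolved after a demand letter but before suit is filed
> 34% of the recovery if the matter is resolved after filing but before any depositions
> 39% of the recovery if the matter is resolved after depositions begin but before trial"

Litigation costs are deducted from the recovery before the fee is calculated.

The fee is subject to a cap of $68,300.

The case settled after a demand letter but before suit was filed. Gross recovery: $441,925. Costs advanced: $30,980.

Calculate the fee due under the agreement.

Fee base (net of costs): $441,925 − $30,980 = $410,945
The matter settled after a demand letter but before suit was filed, so the 27% rate applies.
$410,945 × 27% = $110,955.15
$110,955.15 exceeds the $68,300 cap, so the fee is capped at $68,300.00.

$68,300.00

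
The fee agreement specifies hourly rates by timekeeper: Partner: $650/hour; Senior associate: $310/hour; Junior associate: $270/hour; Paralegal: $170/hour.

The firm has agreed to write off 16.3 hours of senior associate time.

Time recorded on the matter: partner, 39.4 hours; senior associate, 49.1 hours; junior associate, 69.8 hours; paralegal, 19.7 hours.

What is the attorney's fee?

Partner: 39.4 × $650 = $25,610.00
Senior associate: 49.1 × $310 = $15,221.00
Junior associate: 69.8 × $270 = $18,846.00
Paralegal: 19.7 × $170 = $3,349.00
Subtotal: $63,026.00
Write-off: 16.3 × $310 = $5,053.00
Total: $63,026.00 − $5,053.00 = $57,973.00

$57,973.00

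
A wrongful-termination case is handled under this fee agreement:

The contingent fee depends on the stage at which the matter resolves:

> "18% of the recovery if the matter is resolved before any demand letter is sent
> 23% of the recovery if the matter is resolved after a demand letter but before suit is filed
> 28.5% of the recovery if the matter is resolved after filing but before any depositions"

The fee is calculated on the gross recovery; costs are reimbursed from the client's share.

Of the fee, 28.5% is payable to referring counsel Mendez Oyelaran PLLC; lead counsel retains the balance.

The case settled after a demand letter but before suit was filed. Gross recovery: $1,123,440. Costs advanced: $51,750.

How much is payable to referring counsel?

$73,641.49

Fee base is the gross recovery, $1,123,440; costs are reimbursed separately.
The matter settled after a demand letter but before suit was filed, so the 23% rate applies.
$1,123,440 × 23% = $258,391.20
Referral share: 28.5% of $258,391.20 = $73,641.49; lead counsel retains $258,391.20 − $73,641.49 = $184,749.71.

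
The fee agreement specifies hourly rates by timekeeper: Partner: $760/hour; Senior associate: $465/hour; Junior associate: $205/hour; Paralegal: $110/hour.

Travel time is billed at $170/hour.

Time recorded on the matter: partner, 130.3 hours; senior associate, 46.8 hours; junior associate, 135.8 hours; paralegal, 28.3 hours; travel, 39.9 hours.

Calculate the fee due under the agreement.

Partner: 130.3 × $760 = $99,028.00
Senior associate: 46.8 × $465 = $21,762.00
Junior associate: 135.8 × $205 = $27,839.00
Paralegal: 28.3 × $110 = $3,113.00
Subtotal: $99,028.00 + $21,762.00 + $27,839.00 + $3,113.00 = $151,742.00
Travel: 39.9 × $170 = $6,783.00
Total: $151,742.00 + $6,783.00 = $158,525.00

$158,525.00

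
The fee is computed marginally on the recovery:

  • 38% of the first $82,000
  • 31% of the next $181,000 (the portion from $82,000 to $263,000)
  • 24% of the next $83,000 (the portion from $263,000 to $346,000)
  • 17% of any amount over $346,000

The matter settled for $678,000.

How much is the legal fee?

First $82,000 at 38% = $31,160.00
Next $181,000 at 31% = $56,110.00
Next $83,000 at 24% = $19,920.00
Remaining $332,000 at 17% = $56,440.00
Fee: $31,160.00 + $56,110.00 + $19,920.00 + $56,440.00 = $163,630.00

$163,630.00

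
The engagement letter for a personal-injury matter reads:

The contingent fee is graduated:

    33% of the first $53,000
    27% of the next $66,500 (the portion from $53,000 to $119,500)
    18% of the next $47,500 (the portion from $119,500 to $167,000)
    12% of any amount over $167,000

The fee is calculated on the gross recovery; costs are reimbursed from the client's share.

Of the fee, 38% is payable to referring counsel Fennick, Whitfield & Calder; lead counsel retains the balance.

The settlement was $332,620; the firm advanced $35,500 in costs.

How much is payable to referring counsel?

$24,270.37

Fee base is the gross recovery, $332,620; costs are reimbursed separately.
First $53,000 at 33% = $17,490.00
Next $66,500 at 27% = $17,955.00
Next $47,500 at 18% = $8,550.00
Remaining $165,620 at 12% = $19,874.40
Fee: $17,490.00 + $17,955.00 + $8,550.00 + $19,874.40 = $63,869.40
Referral share: 38% of $63,869.40 = $24,270.37; lead counsel retains $63,869.40 − $24,270.37 = $39,599.03.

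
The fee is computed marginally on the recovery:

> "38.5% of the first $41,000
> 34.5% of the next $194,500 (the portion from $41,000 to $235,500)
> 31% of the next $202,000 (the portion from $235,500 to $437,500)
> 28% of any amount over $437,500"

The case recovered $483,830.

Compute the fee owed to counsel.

First $41,000 at 38.5% = $15,785.00
Next $194,500 at 34.5% = $67,102.50
Next $202,000 at 31% = $62,620.00
Remaining $46,330 at 28% = $12,972.40
Fee: $15,785.00 + $67,102.50 + $62,620.00 + $12,972.40 = $158,479.90

$158,479.90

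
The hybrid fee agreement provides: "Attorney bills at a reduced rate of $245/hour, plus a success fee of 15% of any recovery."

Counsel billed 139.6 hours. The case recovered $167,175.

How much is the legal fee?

$59,278.25

Hourly: 139.6 × $245 = $34,202.00
Success fee: 15% of $167,175 = $25,076.25
Total: $34,202.00 + $25,076.25 = $59,278.25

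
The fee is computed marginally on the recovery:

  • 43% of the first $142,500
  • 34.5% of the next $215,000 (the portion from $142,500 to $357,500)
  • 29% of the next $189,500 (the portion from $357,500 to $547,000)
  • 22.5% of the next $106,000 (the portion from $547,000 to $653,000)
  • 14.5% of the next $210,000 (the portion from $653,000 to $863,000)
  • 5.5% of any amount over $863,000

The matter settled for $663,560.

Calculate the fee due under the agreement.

$215,786.20

First $142,500 at 43% = $61,275.00
Next $215,000 at 34.5% = $74,175.00
Next $189,500 at 29% = $54,955.00
Next $106,000 at 22.5% = $23,850.00
Remaining $10,560 at 14.5% = $1,531.20
Fee: $61,275.00 + $74,175.00 + $54,955.00 + $23,850.00 + $1,531.20 = $215,786.20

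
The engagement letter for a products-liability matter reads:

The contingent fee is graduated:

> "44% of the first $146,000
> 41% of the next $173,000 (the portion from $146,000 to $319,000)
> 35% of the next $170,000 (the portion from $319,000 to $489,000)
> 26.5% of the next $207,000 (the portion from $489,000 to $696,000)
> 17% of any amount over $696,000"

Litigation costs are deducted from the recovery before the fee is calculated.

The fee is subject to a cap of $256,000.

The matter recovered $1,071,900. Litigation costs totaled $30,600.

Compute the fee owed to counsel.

$256,000.00

Fee base (net of costs): $1,071,900 − $30,600 = $1,041,300
First $146,000 at 44% = $64,240.00
Next $173,000 at 41% = $70,930.00
Next $170,000 at 35% = $59,500.00
Next $207,000 at 26.5% = $54,855.00
Remaining $345,300 at 17% = $58,701.00
Fee: $64,240.00 + $70,930.00 + $59,500.00 + $54,855.00 + $58,701.00 = $308,226.00
$308,226.00 exceeds the $256,000 cap, so the fee is capped at $256,000.00.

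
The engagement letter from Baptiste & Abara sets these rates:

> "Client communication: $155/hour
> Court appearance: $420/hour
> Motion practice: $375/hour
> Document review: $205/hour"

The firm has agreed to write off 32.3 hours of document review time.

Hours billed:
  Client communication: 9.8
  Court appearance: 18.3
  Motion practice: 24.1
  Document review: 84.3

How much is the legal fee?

Client communication: 9.8 × $155 = $1,519.00
Court appearance: 18.3 × $420 = $7,686.00
Motion practice: 24.1 × $375 = $9,037.50
Document review: 84.3 × $205 = $17,281.50
Subtotal: $35,524.00
Write-off: 32.3 × $205 = $6,621.50
Total: $35,524.00 − $6,621.50 = $28,902.50

$28,902.50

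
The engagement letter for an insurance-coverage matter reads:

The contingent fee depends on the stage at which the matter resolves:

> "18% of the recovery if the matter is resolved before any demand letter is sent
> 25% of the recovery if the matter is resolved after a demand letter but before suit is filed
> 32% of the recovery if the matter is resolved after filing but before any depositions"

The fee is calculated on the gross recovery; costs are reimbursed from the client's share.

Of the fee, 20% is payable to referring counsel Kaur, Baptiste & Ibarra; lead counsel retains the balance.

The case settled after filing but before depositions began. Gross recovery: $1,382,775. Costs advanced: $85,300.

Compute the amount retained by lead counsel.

Fee base is the gross recovery, $1,382,775; costs are reimbursed separately.
The matter settled after filing but before depositions began, so the 32% rate applies.
$1,382,775 × 32% = $442,488.00
Referral share: 20% of $442,488.00 = $88,497.60; lead counsel retains $442,488.00 − $88,497.60 = $353,990.40.

$353,990.40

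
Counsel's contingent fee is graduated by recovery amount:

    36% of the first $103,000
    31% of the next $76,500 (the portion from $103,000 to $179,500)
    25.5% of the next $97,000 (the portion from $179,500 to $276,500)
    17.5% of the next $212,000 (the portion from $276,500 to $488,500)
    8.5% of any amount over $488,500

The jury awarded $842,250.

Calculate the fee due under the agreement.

First $103,000 at 36% = $37,080.00
Next $76,500 at 31% = $23,715.00
Next $97,000 at 25.5% = $24,735.00
Next $212,000 at 17.5% = $37,100.00
Remaining $353,750 at 8.5% = $30,068.75
Fee: $37,080.00 + $23,715.00 + $24,735.00 + $37,100.00 + $30,068.75 = $152,698.75

$152,698.75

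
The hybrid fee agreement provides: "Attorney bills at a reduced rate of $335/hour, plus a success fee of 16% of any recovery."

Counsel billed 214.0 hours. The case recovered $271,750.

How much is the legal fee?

Hourly: 214.0 × $335 = $71,690.00
Success fee: 16% of $271,750 = $43,480.00
Total: $71,690.00 + $43,480.00 = $115,170.00

$115,170.00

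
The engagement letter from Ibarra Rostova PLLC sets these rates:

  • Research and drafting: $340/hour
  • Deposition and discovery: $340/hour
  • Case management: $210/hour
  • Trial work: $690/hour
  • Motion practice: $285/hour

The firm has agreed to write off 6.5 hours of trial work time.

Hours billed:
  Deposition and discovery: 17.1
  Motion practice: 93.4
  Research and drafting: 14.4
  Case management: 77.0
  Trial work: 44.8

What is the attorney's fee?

Research and drafting: 14.4 × $340 = $4,896.00
Deposition and discovery: 17.1 × $340 = $5,814.00
Case management: 77.0 × $210 = $16,170.00
Trial work: 44.8 × $690 = $30,912.00
Motion practice: 93.4 × $285 = $26,619.00
Subtotal: $84,411.00
Write-off: 6.5 × $690 = $4,485.00
Total: $84,411.00 − $4,485.00 = $79,926.00

$79,926.00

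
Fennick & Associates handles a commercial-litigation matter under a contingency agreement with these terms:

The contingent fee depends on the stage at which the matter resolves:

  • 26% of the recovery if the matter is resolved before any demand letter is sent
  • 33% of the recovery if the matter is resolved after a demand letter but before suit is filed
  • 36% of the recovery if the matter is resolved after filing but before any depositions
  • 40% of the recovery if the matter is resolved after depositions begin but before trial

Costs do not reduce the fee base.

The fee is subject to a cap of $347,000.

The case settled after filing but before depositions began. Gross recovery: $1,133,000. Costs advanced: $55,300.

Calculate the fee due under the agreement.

$347,000.00

Fee base is the gross recovery, $1,133,000; costs are reimbursed separately.
The matter settled after filing but before depositions began, so the 36% rate applies.
$1,133,000 × 36% = $407,880.00
$407,880.00 exceeds the $347,000 cap, so the fee is capped at $347,000.00.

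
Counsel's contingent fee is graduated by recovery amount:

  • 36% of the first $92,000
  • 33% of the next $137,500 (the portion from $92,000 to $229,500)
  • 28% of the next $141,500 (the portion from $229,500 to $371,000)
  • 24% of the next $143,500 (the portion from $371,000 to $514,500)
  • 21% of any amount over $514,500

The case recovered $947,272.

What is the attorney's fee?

$243,437.12

First $92,000 at 36% = $33,120.00
Next $137,500 at 33% = $45,375.00
Next $141,500 at 28% = $39,620.00
Next $143,500 at 24% = $34,440.00
Remaining $432,772 at 21% = $90,882.12
Fee: $33,120.00 + $45,375.00 + $39,620.00 + $34,440.00 + $90,882.12 = $243,437.12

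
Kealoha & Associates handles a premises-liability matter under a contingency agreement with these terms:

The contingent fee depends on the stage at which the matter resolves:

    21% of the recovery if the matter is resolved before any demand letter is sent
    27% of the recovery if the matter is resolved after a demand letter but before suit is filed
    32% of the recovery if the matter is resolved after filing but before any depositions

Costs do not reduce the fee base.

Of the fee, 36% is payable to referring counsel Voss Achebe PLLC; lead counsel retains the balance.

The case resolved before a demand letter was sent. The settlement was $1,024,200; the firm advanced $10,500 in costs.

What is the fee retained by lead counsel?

$137,652.48

Fee base is the gross recovery, $1,024,200; costs are reimbursed separately.
The matter resolved before a demand letter was sent, so the 21% rate applies.
$1,024,200 × 21% = $215,082.00
Referral share: 36% of $215,082.00 = $77,429.52; lead counsel retains $215,082.00 − $77,429.52 = $137,652.48.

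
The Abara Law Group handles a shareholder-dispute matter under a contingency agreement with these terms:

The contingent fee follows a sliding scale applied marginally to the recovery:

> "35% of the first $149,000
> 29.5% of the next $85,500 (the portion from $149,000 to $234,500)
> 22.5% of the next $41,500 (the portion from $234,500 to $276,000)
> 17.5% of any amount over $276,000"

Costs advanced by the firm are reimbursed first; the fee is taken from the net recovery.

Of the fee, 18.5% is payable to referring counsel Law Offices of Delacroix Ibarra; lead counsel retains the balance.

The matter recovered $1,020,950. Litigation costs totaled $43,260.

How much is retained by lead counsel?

Fee base (net of costs): $1,020,950 − $43,260 = $977,690
First $149,000 at 35% = $52,150.00
Next $85,500 at 29.5% = $25,222.50
Next $41,500 at 22.5% = $9,337.50
Remaining $701,690 at 17.5% = $122,795.75
Fee: $52,150.00 + $25,222.50 + $9,337.50 + $122,795.75 = $209,505.75
Referral share: 18.5% of $209,505.75 = $38,758.56; lead counsel retains $209,505.75 − $38,758.56 = $170,747.19.

$170,747.19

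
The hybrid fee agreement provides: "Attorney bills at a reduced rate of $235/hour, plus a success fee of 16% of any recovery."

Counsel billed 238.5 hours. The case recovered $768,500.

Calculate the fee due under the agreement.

$179,007.50

Hourly: 238.5 × $235 = $56,047.50
Success fee: 16% of $768,500 = $122,960.00
Total: $56,047.50 + $122,960.00 = $179,007.50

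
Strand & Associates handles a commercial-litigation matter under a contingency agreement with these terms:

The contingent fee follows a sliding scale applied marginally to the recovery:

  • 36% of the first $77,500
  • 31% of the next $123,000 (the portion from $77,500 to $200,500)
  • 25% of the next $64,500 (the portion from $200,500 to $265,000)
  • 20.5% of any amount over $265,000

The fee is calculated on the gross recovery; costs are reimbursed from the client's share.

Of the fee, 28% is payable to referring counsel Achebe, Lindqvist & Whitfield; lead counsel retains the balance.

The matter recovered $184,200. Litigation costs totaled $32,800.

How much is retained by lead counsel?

Fee base is the gross recovery, $184,200; costs are reimbursed separately.
First $77,500 at 36% = $27,900.00
Remaining $106,700 at 31% = $33,077.00
Fee: $27,900.00 + $33,077.00 = $60,977.00
Referral share: 28% of $60,977.00 = $17,073.56; lead counsel retains $60,977.00 − $17,073.56 = $43,903.44.

$43,903.44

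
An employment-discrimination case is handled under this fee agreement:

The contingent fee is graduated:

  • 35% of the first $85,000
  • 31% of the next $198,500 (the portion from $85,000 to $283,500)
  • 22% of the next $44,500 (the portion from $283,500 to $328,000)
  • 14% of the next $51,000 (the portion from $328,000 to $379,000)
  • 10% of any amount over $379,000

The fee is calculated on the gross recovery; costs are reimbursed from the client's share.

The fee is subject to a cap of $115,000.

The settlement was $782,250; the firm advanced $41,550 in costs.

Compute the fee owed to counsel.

Fee base is the gross recovery, $782,250; costs are reimbursed separately.
First $85,000 at 35% = $29,750.00
Next $198,500 at 31% = $61,535.00
Next $44,500 at 22% = $9,790.00
Next $51,000 at 14% = $7,140.00
Remaining $403,250 at 10% = $40,325.00
Fee: $29,750.00 + $61,535.00 + $9,790.00 + $7,140.00 + $40,325.00 = $148,540.00
$148,540.00 exceeds the $115,000 cap, so the fee is capped at $115,000.00.

$115,000.00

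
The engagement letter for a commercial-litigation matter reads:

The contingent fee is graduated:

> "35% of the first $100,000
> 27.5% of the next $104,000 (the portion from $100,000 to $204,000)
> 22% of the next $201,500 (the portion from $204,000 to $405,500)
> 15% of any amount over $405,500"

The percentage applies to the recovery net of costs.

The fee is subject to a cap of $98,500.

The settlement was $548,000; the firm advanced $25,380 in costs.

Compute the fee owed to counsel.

$98,500.00

Fee base (net of costs): $548,000 − $25,380 = $522,620
First $100,000 at 35% = $35,000.00
Next $104,000 at 27.5% = $28,600.00
Next $201,500 at 22% = $44,330.00
Remaining $117,120 at 15% = $17,568.00
Fee: $35,000.00 + $28,600.00 + $44,330.00 + $17,568.00 = $125,498.00
$125,498.00 exceeds the $98,500 cap, so the fee is capped at $98,500.00.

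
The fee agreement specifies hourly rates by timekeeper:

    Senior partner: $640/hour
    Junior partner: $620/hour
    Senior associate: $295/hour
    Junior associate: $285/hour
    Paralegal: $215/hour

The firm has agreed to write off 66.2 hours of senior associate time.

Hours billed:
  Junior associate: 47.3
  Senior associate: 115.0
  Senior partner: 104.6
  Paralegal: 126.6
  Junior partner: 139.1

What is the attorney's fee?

Senior partner: 104.6 × $640 = $66,944.00
Junior partner: 139.1 × $620 = $86,242.00
Senior associate: 115.0 × $295 = $33,925.00
Junior associate: 47.3 × $285 = $13,480.50
Paralegal: 126.6 × $215 = $27,219.00
Subtotal: $227,810.50
Write-off: 66.2 × $295 = $19,529.00
Total: $227,810.50 − $19,529.00 = $208,281.50

$208,281.50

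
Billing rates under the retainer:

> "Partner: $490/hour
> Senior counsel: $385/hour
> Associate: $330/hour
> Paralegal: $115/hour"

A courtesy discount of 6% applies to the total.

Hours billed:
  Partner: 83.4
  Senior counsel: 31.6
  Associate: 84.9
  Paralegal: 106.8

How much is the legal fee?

Partner: 83.4 × $490 = $40,866.00
Senior counsel: 31.6 × $385 = $12,166.00
Associate: 84.9 × $330 = $28,017.00
Paralegal: 106.8 × $115 = $12,282.00
Subtotal: $93,331.00
Less 6% discount: −$5,599.86
Total: $93,331.00 − $5,599.86 = $87,731.14

$87,731.14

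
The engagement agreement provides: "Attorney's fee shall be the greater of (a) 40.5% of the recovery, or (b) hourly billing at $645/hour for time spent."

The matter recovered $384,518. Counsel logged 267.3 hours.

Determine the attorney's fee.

(a) 40.5% of $384,518 = $155,729.79
(b) 267.3 × $645 = $172,408.50
The greater is (b): $172,408.50.

$172,408.50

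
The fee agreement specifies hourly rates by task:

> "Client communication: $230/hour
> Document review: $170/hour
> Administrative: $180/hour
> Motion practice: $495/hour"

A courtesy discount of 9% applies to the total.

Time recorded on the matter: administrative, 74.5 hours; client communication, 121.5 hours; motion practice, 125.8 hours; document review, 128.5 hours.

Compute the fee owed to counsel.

Client communication: 121.5 × $230 = $27,945.00
Document review: 128.5 × $170 = $21,845.00
Administrative: 74.5 × $180 = $13,410.00
Motion practice: 125.8 × $495 = $62,271.00
Subtotal: $125,471.00
Less 9% discount: −$11,292.39
Total: $125,471.00 − $11,292.39 = $114,178.61

$114,178.61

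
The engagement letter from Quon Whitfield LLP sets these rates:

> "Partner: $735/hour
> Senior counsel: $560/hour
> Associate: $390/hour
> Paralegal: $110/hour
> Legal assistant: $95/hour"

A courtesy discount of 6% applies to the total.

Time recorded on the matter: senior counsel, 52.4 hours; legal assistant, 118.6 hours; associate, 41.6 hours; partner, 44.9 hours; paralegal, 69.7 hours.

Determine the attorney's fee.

Partner: 44.9 × $735 = $33,001.50
Senior counsel: 52.4 × $560 = $29,344.00
Associate: 41.6 × $390 = $16,224.00
Paralegal: 69.7 × $110 = $7,667.00
Legal assistant: 118.6 × $95 = $11,267.00
Subtotal: $97,503.50
Less 6% discount: −$5,850.21
Total: $97,503.50 − $5,850.21 = $91,653.29

$91,653.29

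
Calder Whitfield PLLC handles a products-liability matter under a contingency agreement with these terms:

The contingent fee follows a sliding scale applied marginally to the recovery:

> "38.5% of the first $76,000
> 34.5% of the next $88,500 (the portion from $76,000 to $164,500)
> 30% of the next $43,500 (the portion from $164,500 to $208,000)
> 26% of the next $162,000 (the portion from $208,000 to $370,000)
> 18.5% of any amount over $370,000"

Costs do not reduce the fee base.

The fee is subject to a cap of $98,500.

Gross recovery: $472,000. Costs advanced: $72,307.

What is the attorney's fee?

Fee base is the gross recovery, $472,000; costs are reimbursed separately.
First $76,000 at 38.5% = $29,260.00
Next $88,500 at 34.5% = $30,532.50
Next $43,500 at 30% = $13,050.00
Next $162,000 at 26% = $42,120.00
Remaining $102,000 at 18.5% = $18,870.00
Fee: $29,260.00 + $30,532.50 + $13,050.00 + $42,120.00 + $18,870.00 = $133,832.50
$133,832.50 exceeds the $98,500 cap, so the fee is capped at $98,500.00.

$98,500.00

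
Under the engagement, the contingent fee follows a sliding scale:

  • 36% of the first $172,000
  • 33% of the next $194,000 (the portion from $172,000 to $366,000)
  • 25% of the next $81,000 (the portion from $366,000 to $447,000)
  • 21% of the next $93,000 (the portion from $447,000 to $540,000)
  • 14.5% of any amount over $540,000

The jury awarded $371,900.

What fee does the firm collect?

First $172,000 at 36% = $61,920.00
Next $194,000 at 33% = $64,020.00
Remaining $5,900 at 25% = $1,475.00
Fee: $61,920.00 + $64,020.00 + $1,475.00 = $127,415.00

$127,415.00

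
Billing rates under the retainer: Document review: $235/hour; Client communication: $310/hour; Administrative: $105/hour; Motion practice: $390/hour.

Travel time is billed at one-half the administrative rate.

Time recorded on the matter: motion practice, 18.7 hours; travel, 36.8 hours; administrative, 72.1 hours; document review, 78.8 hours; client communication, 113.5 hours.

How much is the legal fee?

$70,498.50

Document review: 78.8 × $235 = $18,518.00
Client communication: 113.5 × $310 = $35,185.00
Administrative: 72.1 × $105 = $7,570.50
Motion practice: 18.7 × $390 = $7,293.00
Subtotal: $18,518.00 + $35,185.00 + $7,570.50 + $7,293.00 = $68,566.50
Travel: 36.8 × ($105 ÷ 2) = 36.8 × $52.50 = $1,932.00
Total: $68,566.50 + $1,932.00 = $70,498.50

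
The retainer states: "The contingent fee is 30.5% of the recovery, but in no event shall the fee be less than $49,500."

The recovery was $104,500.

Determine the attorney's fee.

$49,500.00

30.5% of $104,500 = $31,872.50
That is below the $49,500 minimum, so the minimum applies.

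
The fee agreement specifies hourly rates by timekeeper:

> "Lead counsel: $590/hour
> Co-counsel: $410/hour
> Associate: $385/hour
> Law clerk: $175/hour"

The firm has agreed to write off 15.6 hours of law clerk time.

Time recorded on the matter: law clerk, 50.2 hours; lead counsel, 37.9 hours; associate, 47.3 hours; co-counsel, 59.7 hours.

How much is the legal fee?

Lead counsel: 37.9 × $590 = $22,361.00
Co-counsel: 59.7 × $410 = $24,477.00
Associate: 47.3 × $385 = $18,210.50
Law clerk: 50.2 × $175 = $8,785.00
Subtotal: $73,833.50
Write-off: 15.6 × $175 = $2,730.00
Total: $73,833.50 − $2,730.00 = $71,103.50

$71,103.50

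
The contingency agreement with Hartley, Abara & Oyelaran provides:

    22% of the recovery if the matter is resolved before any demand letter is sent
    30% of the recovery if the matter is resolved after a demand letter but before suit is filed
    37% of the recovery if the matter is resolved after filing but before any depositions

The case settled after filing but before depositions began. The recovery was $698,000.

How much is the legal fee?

$258,260.00

The matter settled after filing but before depositions began, so the 37% rate applies.
$698,000 × 37% = $258,260.00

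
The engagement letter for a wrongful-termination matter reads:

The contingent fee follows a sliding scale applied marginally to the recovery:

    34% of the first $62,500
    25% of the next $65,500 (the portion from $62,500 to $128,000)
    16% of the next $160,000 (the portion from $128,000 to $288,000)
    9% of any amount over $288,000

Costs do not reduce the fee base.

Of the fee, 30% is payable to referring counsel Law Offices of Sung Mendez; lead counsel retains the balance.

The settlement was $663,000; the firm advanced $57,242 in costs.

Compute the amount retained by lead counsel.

$67,882.50

Fee base is the gross recovery, $663,000; costs are reimbursed separately.
First $62,500 at 34% = $21,250.00
Next $65,500 at 25% = $16,375.00
Next $160,000 at 16% = $25,600.00
Remaining $375,000 at 9% = $33,750.00
Fee: $21,250.00 + $16,375.00 + $25,600.00 + $33,750.00 = $96,975.00
Referral share: 30% of $96,975.00 = $29,092.50; lead counsel retains $96,975.00 − $29,092.50 = $67,882.50.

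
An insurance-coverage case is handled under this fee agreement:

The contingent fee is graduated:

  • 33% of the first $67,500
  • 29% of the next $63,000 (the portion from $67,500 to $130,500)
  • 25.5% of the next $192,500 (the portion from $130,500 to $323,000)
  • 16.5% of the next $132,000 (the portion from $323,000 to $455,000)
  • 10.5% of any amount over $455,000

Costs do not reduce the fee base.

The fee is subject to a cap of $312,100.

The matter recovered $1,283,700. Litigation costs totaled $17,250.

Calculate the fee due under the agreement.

Fee base is the gross recovery, $1,283,700; costs are reimbursed separately.
First $67,500 at 33% = $22,275.00
Next $63,000 at 29% = $18,270.00
Next $192,500 at 25.5% = $49,087.50
Next $132,000 at 16.5% = $21,780.00
Remaining $828,700 at 10.5% = $87,013.50
Fee: $22,275.00 + $18,270.00 + $49,087.50 + $21,780.00 + $87,013.50 = $198,426.00
$198,426.00 is under the $312,100 cap.

$198,426.00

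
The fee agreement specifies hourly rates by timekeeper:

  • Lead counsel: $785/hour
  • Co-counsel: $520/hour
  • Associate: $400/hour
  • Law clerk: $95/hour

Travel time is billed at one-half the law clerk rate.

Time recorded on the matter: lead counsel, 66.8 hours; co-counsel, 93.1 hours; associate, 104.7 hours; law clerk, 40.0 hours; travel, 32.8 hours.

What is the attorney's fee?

Lead counsel: 66.8 × $785 = $52,438.00
Co-counsel: 93.1 × $520 = $48,412.00
Associate: 104.7 × $400 = $41,880.00
Law clerk: 40.0 × $95 = $3,800.00
Subtotal: $52,438.00 + $48,412.00 + $41,880.00 + $3,800.00 = $146,530.00
Travel: 32.8 × ($95 ÷ 2) = 32.8 × $47.50 = $1,558.00
Total: $146,530.00 + $1,558.00 = $148,088.00

$148,088.00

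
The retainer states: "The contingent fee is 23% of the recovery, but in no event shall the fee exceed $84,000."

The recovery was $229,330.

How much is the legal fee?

$52,745.90

23% of $229,330 = $52,745.90
That is under the $84,000 cap.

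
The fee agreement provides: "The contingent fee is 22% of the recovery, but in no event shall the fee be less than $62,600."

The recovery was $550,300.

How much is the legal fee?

$121,066.00

22% of $550,300 = $121,066.00
That exceeds the $62,600 minimum.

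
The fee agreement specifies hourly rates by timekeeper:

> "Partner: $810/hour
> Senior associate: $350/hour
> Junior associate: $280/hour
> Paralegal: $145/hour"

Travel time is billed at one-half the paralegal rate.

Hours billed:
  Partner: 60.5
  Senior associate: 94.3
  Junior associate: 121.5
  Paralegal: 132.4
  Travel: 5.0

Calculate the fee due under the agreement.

Partner: 60.5 × $810 = $49,005.00
Senior associate: 94.3 × $350 = $33,005.00
Junior associate: 121.5 × $280 = $34,020.00
Paralegal: 132.4 × $145 = $19,198.00
Subtotal: $49,005.00 + $33,005.00 + $34,020.00 + $19,198.00 = $135,228.00
Travel: 5.0 × ($145 ÷ 2) = 5.0 × $72.50 = $362.50
Total: $135,228.00 + $362.50 = $135,590.50

$135,590.50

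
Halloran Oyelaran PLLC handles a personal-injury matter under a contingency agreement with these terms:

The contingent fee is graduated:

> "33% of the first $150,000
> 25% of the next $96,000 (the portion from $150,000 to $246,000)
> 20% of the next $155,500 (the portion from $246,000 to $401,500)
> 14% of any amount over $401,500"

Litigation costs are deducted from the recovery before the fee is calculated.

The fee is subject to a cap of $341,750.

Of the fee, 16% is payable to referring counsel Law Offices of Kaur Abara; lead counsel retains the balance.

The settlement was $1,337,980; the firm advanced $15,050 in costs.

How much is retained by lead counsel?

$196,224.17

Fee base (net of costs): $1,337,980 − $15,050 = $1,322,930
First $150,000 at 33% = $49,500.00
Next $96,000 at 25% = $24,000.00
Next $155,500 at 20% = $31,100.00
Remaining $921,430 at 14% = $129,000.20
Fee: $49,500.00 + $24,000.00 + $31,100.00 + $129,000.20 = $233,600.20
$233,600.20 is under the $341,750 cap.
Referral share: 16% of $233,600.20 = $37,376.03; lead counsel retains $233,600.20 − $37,376.03 = $196,224.17.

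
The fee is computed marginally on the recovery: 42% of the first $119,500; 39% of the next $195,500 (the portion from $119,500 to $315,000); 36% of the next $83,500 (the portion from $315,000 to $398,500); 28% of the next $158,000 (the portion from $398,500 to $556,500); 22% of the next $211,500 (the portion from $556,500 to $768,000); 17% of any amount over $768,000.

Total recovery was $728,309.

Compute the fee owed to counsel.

First $119,500 at 42% = $50,190.00
Next $195,500 at 39% = $76,245.00
Next $83,500 at 36% = $30,060.00
Next $158,000 at 28% = $44,240.00
Remaining $171,809 at 22% = $37,797.98
Fee: $50,190.00 + $76,245.00 + $30,060.00 + $44,240.00 + $37,797.98 = $238,532.98

$238,532.98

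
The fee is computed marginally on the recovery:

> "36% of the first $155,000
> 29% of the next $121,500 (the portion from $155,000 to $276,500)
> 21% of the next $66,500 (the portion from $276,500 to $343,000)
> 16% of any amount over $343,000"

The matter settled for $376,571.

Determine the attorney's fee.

First $155,000 at 36% = $55,800.00
Next $121,500 at 29% = $35,235.00
Next $66,500 at 21% = $13,965.00
Remaining $33,571 at 16% = $5,371.36
Fee: $55,800.00 + $35,235.00 + $13,965.00 + $5,371.36 = $110,371.36

$110,371.36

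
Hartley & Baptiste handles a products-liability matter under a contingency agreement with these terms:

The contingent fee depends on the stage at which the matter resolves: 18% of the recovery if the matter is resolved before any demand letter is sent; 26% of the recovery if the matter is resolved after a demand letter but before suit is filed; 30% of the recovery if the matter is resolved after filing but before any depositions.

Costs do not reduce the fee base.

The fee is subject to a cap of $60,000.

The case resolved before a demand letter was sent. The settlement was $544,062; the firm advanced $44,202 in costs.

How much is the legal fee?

$60,000.00

Fee base is the gross recovery, $544,062; costs are reimbursed separately.
The matter resolved before a demand letter was sent, so the 18% rate applies.
$544,062 × 18% = $97,931.16
$97,931.16 exceeds the $60,000 cap, so the fee is capped at $60,000.00.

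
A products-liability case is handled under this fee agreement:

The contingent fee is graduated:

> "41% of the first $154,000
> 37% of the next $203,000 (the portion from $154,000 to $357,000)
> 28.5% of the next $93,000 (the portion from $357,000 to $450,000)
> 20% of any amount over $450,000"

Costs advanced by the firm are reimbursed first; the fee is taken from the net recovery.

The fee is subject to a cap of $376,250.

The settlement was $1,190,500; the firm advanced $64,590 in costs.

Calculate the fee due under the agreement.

Fee base (net of costs): $1,190,500 − $64,590 = $1,125,910
First $154,000 at 41% = $63,140.00
Next $203,000 at 37% = $75,110.00
Next $93,000 at 28.5% = $26,505.00
Remaining $675,910 at 20% = $135,182.00
Fee: $63,140.00 + $75,110.00 + $26,505.00 + $135,182.00 = $299,937.00
$299,937.00 is under the $376,250 cap.

$299,937.00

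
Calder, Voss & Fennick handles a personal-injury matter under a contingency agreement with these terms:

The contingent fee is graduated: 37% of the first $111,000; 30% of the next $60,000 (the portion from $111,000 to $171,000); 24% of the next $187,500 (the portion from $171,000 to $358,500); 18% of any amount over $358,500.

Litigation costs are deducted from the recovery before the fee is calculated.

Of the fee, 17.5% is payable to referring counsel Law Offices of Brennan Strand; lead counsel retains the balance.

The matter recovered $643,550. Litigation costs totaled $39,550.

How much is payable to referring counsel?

$25,945.50

Fee base (net of costs): $643,550 − $39,550 = $604,000
First $111,000 at 37% = $41,070.00
Next $60,000 at 30% = $18,000.00
Next $187,500 at 24% = $45,000.00
Remaining $245,500 at 18% = $44,190.00
Fee: $41,070.00 + $18,000.00 + $45,000.00 + $44,190.00 = $148,260.00
Referral share: 17.5% of $148,260.00 = $25,945.50; lead counsel retains $148,260.00 − $25,945.50 = $122,314.50.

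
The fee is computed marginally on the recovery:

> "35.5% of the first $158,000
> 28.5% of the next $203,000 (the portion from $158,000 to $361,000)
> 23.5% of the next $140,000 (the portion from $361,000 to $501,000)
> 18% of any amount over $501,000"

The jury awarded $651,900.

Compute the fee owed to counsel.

First $158,000 at 35.5% = $56,090.00
Next $203,000 at 28.5% = $57,855.00
Next $140,000 at 23.5% = $32,900.00
Remaining $150,900 at 18% = $27,162.00
Fee: $56,090.00 + $57,855.00 + $32,900.00 + $27,162.00 = $174,007.00

$174,007.00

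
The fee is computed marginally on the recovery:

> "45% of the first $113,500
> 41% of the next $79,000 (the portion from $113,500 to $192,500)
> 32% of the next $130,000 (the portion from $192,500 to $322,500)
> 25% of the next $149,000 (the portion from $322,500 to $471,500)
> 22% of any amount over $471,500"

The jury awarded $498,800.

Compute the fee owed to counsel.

First $113,500 at 45% = $51,075.00
Next $79,000 at 41% = $32,390.00
Next $130,000 at 32% = $41,600.00
Next $149,000 at 25% = $37,250.00
Remaining $27,300 at 22% = $6,006.00
Fee: $51,075.00 + $32,390.00 + $41,600.00 + $37,250.00 + $6,006.00 = $168,321.00

$168,321.00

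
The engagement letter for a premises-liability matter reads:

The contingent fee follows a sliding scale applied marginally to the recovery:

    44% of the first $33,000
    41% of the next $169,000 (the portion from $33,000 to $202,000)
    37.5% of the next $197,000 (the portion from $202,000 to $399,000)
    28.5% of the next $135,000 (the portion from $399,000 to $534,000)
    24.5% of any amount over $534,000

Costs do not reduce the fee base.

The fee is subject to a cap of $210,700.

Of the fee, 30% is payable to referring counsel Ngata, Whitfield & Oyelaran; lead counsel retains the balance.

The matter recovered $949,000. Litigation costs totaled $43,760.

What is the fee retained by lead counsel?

Fee base is the gross recovery, $949,000; costs are reimbursed separately.
First $33,000 at 44% = $14,520.00
Next $169,000 at 41% = $69,290.00
Next $197,000 at 37.5% = $73,875.00
Next $135,000 at 28.5% = $38,475.00
Remaining $415,000 at 24.5% = $101,675.00
Fee: $14,520.00 + $69,290.00 + $73,875.00 + $38,475.00 + $101,675.00 = $297,835.00
$297,835.00 exceeds the $210,700 cap, so the fee is capped at $210,700.00.
Referral share: 30% of $210,700.00 = $63,210.00; lead counsel retains $210,700.00 − $63,210.00 = $147,490.00.

$147,490.00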